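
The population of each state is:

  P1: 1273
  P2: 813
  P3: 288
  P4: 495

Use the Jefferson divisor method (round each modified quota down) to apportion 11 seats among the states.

Standard divisor 2869/11 ≈ 260.818; standard quotas: P1 4.881, P2 3.117, P3 1.104, P4 1.898.
Rounding down gives 4, 3, 1, 1 = 9 seats, so the divisor must be adjusted.
With modified divisor 230: modified quotas P1 5.535, P2 3.535, P3 1.252, P4 2.152.
Rounding down: P1 5, P2 3, P3 1, P4 2 (total 11).

P1 5, P2 3, P3 1, P4 2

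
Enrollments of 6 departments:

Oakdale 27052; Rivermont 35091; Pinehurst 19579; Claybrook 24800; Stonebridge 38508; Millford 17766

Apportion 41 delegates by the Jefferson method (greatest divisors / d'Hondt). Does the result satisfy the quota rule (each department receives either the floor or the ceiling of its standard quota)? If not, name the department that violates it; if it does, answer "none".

Standard quotas: Oakdale 6.813, Rivermont 8.838, Pinehurst 4.931, Claybrook 6.246, Stonebridge 9.698, Millford 4.474.
Jefferson allocation: Oakdale 7, Rivermont 9, Pinehurst 5, Claybrook 6, Stonebridge 10, Millford 4.
Every allocation lies between the lower and upper quota.

none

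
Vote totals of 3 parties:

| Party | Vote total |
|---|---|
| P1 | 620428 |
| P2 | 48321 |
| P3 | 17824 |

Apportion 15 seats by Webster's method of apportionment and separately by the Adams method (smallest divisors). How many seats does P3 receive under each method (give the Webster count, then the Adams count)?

Webster: P1 14, P2 1, P3 0.
Adams: P1 13, P2 1, P3 1.
P3 gets 0 under Webster and 1 under Adams.

0 and 1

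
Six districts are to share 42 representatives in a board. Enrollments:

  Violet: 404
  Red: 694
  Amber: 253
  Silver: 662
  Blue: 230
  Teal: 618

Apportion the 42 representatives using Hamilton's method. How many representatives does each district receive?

Violet=6, Red=10, Amber=4, Silver=10, Blue=3, Teal=9

Standard divisor: 2861 ÷ 42 ≈ 68.119.
Standard quotas: Violet 5.931, Red 10.188, Amber 3.714, Silver 9.718, Blue 3.376, Teal 9.072.
Lower quotas: Violet 5, Red 10, Amber 3, Silver 9, Blue 3, Teal 9 (sum 39, leaving 3 seats).
Remainders in descending order: Violet 0.931, Silver 0.718, Amber 0.714, Blue 0.376, Red 0.188, Teal 0.072.
The surplus seats go to Violet, Silver, Amber.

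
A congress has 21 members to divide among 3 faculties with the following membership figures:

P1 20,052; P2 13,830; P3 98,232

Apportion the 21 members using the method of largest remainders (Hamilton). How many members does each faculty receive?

Total 132114; standard divisor 132114/21 ≈ 6291.143.
Standard quotas: P1 3.1873, P2 2.1983, P3 15.6143.
Lower quotas: P1 3, P2 2, P3 15 (sum 20, leaving 1 seat).
Remainders in descending order: P3 0.6143, P2 0.1983, P1 0.1873.
Largest remainder: P3 receives the extra seat.

P1 3, P2 2, P3 16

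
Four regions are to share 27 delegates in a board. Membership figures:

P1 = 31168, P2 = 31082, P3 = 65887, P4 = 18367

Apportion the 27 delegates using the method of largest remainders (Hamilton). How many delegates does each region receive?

The standard divisor is 146504/27 ≈ 5426.074.
Standard quotas: P1 5.7441, P2 5.7283, P3 12.1427, P4 3.3850.
Lower quotas: P1 5, P2 5, P3 12, P4 3 (sum 25, leaving 2 seats).
Remainders in descending order: P1 0.7441, P2 0.7283, P4 0.3850, P3 0.1427.
The surplus seats go to P1, P2.

P1 6, P2 6, P3 12, P4 3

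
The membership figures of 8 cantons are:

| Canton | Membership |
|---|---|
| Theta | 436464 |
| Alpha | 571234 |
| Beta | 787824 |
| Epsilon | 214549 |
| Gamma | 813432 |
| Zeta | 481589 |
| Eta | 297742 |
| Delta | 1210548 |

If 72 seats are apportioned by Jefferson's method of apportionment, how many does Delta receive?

19

Standard divisor 4813382/72 ≈ 66852.528; standard quotas: Theta 6.529, Alpha 8.545, Beta 11.785, Epsilon 3.209, Gamma 12.168, Zeta 7.204, Eta 4.454, Delta 18.108.
Rounding down gives 6, 8, 11, 3, 12, 7, 4, 18 = 69 seats, so the divisor must be adjusted.
With modified divisor 63000: modified quotas Theta 6.928, Alpha 9.067, Beta 12.505, Epsilon 3.406, Gamma 12.912, Zeta 7.644, Eta 4.726, Delta 19.215.
Rounding down: Theta 6, Alpha 9, Beta 12, Epsilon 3, Gamma 12, Zeta 7, Eta 4, Delta 19 (total 72).
Delta receives 19.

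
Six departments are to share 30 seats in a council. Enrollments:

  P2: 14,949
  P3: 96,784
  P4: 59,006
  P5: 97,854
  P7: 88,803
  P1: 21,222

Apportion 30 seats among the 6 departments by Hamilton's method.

Total 378618; standard divisor 378618/30 ≈ 12620.6.
Standard quotas: P2 1.1845, P3 7.6687, P4 4.6754, P5 7.7535, P7 7.0364, P1 1.6815.
Lower quotas: P2 1, P3 7, P4 4, P5 7, P7 7, P1 1 (sum 27, leaving 3 seats).
Remainders in descending order: P5 0.7535, P1 0.6815, P4 0.6754, P3 0.6687, P2 0.1845, P7 0.0364.
The surplus seats go to P5, P1, P4.

P2 1, P3 7, P4 5, P5 8, P7 7, P1 2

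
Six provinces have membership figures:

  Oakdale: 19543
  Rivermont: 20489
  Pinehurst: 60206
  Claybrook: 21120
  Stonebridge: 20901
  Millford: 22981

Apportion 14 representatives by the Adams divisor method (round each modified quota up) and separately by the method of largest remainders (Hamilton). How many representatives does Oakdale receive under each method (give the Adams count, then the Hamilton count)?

2 and 1

Adams: Oakdale 2, Rivermont 2, Pinehurst 4, Claybrook 2, Stonebridge 2, Millford 2.
Hamilton: Oakdale 1, Rivermont 2, Pinehurst 5, Claybrook 2, Stonebridge 2, Millford 2.
Oakdale gets 2 under Adams and 1 under Hamilton.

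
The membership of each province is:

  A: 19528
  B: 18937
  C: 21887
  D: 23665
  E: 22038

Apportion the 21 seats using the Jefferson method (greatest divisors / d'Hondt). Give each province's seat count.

Standard divisor 106055/21 ≈ 5050.238; standard quotas: A 3.867, B 3.750, C 4.334, D 4.686, E 4.364.
Rounding down gives 3, 3, 4, 4, 4 = 18 seats, so the divisor must be adjusted.
With modified divisor 4600: modified quotas A 4.245, B 4.117, C 4.758, D 5.145, E 4.791.
Rounding down: A 4, B 4, C 4, D 5, E 4 (total 21).

A=4, B=4, C=4, D=5, E=4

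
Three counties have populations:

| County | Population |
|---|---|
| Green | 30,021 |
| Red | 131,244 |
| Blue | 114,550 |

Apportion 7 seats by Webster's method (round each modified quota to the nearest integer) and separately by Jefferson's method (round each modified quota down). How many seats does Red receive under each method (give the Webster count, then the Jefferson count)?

3 and 4

Webster: Green 1, Red 3, Blue 3.
Jefferson: Green 0, Red 4, Blue 3.
Red gets 3 under Webster and 4 under Jefferson.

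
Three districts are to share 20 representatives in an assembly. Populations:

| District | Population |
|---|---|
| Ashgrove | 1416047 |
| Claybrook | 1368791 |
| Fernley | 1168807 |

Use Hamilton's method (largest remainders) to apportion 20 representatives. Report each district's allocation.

Standard divisor: 3953645 ÷ 20 ≈ 197682.25.
Standard quotas: Ashgrove 7.1632, Claybrook 6.9242, Fernley 5.9126.
Lower quotas: Ashgrove 7, Claybrook 6, Fernley 5 (sum 18, leaving 2 seats).
Remainders in descending order: Claybrook 0.9242, Fernley 0.9126, Ashgrove 0.1632.
Largest remainders: Claybrook, Fernley receive the extra seats.

Ashgrove: 7, Claybrook: 7, Fernley: 6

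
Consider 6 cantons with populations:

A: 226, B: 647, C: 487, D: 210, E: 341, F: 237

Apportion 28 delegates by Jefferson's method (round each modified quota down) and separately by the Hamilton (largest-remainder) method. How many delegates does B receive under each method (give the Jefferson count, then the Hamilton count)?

Jefferson: A 3, B 9, C 6, D 3, E 4, F 3.
Hamilton: A 3, B 8, C 6, D 3, E 5, F 3.
B gets 9 under Jefferson and 8 under Hamilton.

9 and 8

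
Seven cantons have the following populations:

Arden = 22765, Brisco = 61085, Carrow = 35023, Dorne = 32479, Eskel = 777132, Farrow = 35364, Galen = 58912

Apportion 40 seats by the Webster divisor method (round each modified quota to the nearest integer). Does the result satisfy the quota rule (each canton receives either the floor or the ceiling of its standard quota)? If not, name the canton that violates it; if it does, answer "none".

Eskel

Standard quotas: Arden 0.890, Brisco 2.389, Carrow 1.370, Dorne 1.270, Eskel 30.394, Farrow 1.383, Galen 2.304.
Webster allocation: Arden 1, Brisco 2, Carrow 1, Dorne 1, Eskel 32, Farrow 1, Galen 2.
Eskel has quota 30.394 (lower 30, upper 31) but receives 32 — outside the quota interval.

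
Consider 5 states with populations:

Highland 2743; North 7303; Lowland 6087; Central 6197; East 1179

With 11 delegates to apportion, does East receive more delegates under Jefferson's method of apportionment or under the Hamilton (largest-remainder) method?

Hamilton

Jefferson: Highland 1, North 4, Lowland 3, Central 3, East 0.
Hamilton: Highland 1, North 3, Lowland 3, Central 3, East 1.
East gets 0 under Jefferson and 1 under Hamilton.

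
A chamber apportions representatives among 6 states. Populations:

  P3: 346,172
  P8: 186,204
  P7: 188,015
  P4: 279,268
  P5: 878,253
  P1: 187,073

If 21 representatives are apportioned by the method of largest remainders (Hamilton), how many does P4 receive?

3

Standard divisor: 2064985 ÷ 21 ≈ 98332.619.
Standard quotas: P3 3.5204, P8 1.8936, P7 1.9120, P4 2.8400, P5 8.9315, P1 1.9025.
Lower quotas: P3 3, P8 1, P7 1, P4 2, P5 8, P1 1 (sum 16, leaving 5 seats).
Remainders in descending order: P5 0.9315, P7 0.9120, P1 0.9025, P8 0.8936, P4 0.8400, P3 0.5204.
The surplus seats go to P5, P7, P1, P8, P4.
P4 receives 3.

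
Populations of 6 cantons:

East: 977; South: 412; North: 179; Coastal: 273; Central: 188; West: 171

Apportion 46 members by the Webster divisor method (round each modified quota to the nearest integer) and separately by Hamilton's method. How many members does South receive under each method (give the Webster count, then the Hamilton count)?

8 and 9

Webster: East 20, South 8, North 4, Coastal 6, Central 4, West 4.
Hamilton: East 20, South 9, North 4, Coastal 6, Central 4, West 3.
South gets 8 under Webster and 9 under Hamilton.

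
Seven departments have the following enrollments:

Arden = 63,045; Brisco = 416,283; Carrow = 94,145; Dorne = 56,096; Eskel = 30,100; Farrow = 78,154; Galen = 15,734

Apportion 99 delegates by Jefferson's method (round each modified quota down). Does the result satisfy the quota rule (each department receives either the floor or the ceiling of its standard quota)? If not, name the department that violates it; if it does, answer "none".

Standard quotas: Arden 8.283, Brisco 54.690, Carrow 12.368, Dorne 7.370, Eskel 3.954, Farrow 10.268, Galen 2.067.
Jefferson allocation: Arden 8, Brisco 56, Carrow 12, Dorne 7, Eskel 4, Farrow 10, Galen 2.
Brisco has quota 54.690 (lower 54, upper 55) but receives 56 — outside the quota interval.

Brisco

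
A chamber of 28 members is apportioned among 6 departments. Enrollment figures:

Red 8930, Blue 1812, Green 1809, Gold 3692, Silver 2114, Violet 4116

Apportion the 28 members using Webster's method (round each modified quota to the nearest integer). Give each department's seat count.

Red 11, Blue 2, Green 2, Gold 5, Silver 3, Violet 5

Standard divisor 22473/28 ≈ 802.607; standard quotas: Red 11.126, Blue 2.258, Green 2.254, Gold 4.600, Silver 2.634, Violet 5.128.
Rounding to the nearest integer gives Red 11, Blue 2, Green 2, Gold 5, Silver 3, Violet 5 — total 28, matching the house size, so no adjustment is needed.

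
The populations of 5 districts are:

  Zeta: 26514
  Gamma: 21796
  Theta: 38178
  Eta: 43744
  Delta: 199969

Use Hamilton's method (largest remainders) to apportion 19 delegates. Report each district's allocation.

Standard divisor: 330201 ÷ 19 = 17379.
Standard quotas: Zeta 1.5256, Gamma 1.2542, Theta 2.1968, Eta 2.5171, Delta 11.5064.
Lower quotas: Zeta 1, Gamma 1, Theta 2, Eta 2, Delta 11 (sum 17, leaving 2 seats).
Remainders in descending order: Zeta 0.5256, Eta 0.5171, Delta 0.5064, Gamma 0.2542, Theta 0.1968.
The surplus seats go to Zeta, Eta.

Zeta 2; Gamma 1; Theta 2; Eta 3; Delta 11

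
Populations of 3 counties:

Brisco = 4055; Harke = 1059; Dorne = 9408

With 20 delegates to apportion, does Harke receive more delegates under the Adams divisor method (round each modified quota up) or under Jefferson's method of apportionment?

Adams

Adams: Brisco 6, Harke 2, Dorne 12.
Jefferson: Brisco 6, Harke 1, Dorne 13.
Harke gets 2 under Adams and 1 under Jefferson.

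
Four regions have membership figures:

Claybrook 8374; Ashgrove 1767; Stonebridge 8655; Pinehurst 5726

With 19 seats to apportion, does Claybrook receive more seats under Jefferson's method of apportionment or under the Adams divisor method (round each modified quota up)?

Jefferson: Claybrook 7, Ashgrove 1, Stonebridge 7, Pinehurst 4.
Adams: Claybrook 6, Ashgrove 2, Stonebridge 7, Pinehurst 4.
Claybrook gets 7 under Jefferson and 6 under Adams.

Jefferson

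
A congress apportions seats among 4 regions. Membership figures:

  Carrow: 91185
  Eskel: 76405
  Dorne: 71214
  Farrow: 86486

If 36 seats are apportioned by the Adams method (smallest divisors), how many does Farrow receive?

10

Standard divisor 325290/36 ≈ 9035.833; standard quotas: Carrow 10.091, Eskel 8.456, Dorne 7.881, Farrow 9.571.
Rounding up gives 11, 9, 8, 10 = 38 seats, so the divisor must be adjusted.
With modified divisor 9580: modified quotas Carrow 9.518, Eskel 7.975, Dorne 7.434, Farrow 9.028.
Rounding up: Carrow 10, Eskel 8, Dorne 8, Farrow 10 (total 36).
Farrow receives 10.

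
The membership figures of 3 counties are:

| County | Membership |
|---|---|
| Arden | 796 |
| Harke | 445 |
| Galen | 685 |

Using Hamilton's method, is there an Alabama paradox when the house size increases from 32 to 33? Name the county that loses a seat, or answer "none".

Harke

At 32 seats: Arden 13, Harke 8, Galen 11.
At 33 seats: Arden 14, Harke 7, Galen 12.
Harke drops from 8 to 7.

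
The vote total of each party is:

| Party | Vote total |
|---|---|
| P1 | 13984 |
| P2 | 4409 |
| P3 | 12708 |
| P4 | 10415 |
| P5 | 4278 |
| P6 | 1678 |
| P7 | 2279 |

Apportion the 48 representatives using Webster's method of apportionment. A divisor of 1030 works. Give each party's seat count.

P1 14; P2 4; P3 12; P4 10; P5 4; P6 2; P7 2

With modified divisor 1030: modified quotas P1 13.577, P2 4.281, P3 12.338, P4 10.112, P5 4.153, P6 1.629, P7 2.213.
Rounding to the nearest integer: P1 14, P2 4, P3 12, P4 10, P5 4, P6 2, P7 2 (total 48).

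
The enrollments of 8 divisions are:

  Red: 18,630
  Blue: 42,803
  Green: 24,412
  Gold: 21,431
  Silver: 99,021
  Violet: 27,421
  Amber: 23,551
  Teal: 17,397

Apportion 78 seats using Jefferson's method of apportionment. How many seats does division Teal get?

Standard divisor 274666/78 ≈ 3521.359; standard quotas: Red 5.291, Blue 12.155, Green 6.933, Gold 6.086, Silver 28.120, Violet 7.787, Amber 6.688, Teal 4.940.
Rounding down gives 5, 12, 6, 6, 28, 7, 6, 4 = 74 seats, so the divisor must be adjusted.
With modified divisor 3400: modified quotas Red 5.479, Blue 12.589, Green 7.180, Gold 6.303, Silver 29.124, Violet 8.065, Amber 6.927, Teal 5.117.
Rounding down: Red 5, Blue 12, Green 7, Gold 6, Silver 29, Violet 8, Amber 6, Teal 5 (total 78).
Teal receives 5.

5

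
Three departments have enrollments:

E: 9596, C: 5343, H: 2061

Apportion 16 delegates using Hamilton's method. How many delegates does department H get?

The standard divisor is 17000/16 ≈ 1062.5.
Standard quotas: E 9.0315, C 5.0287, H 1.9398.
Lower quotas: E 9, C 5, H 1 (sum 15, leaving 1 seat).
Remainders in descending order: H 0.9398, E 0.0315, C 0.0287.
Largest remainder: H receives the extra seat.
H receives 2.

2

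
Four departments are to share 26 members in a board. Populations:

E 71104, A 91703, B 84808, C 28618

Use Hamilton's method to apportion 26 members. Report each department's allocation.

E=7; A=8; B=8; C=3

The standard divisor is 276233/26 ≈ 10624.346.
Standard quotas: E 6.6926, A 8.6314, B 7.9824, C 2.6936.
Lower quotas: E 6, A 8, B 7, C 2 (sum 23, leaving 3 seats).
Remainders in descending order: B 0.9824, C 0.6936, E 0.6926, A 0.6314.
The surplus seats go to B, C, E.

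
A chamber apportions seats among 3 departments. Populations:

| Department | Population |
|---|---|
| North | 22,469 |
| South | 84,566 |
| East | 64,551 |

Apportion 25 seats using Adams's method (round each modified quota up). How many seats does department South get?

12

Standard divisor 171586/25 ≈ 6863.44; standard quotas: North 3.274, South 12.321, East 9.405.
Rounding up gives 4, 13, 10 = 27 seats, so the divisor must be adjusted.
With modified divisor 7300: modified quotas North 3.078, South 11.584, East 8.843.
Rounding up: North 4, South 12, East 9 (total 25).
South receives 12.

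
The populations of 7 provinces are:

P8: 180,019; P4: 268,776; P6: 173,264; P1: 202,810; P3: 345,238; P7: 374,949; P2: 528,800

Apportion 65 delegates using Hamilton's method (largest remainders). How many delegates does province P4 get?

8

Standard divisor: 2073856 ÷ 65 ≈ 31905.477.
Standard quotas: P8 5.6423, P4 8.4241, P6 5.4305, P1 6.3566, P3 10.8207, P7 11.7519, P2 16.5740.
Lower quotas: P8 5, P4 8, P6 5, P1 6, P3 10, P7 11, P2 16 (sum 61, leaving 4 seats).
Remainders in descending order: P3 0.8207, P7 0.7519, P8 0.6423, P2 0.5740, P6 0.4305, P4 0.4241, P1 0.3566.
The surplus seats go to P3, P7, P8, P2.
P4 receives 8.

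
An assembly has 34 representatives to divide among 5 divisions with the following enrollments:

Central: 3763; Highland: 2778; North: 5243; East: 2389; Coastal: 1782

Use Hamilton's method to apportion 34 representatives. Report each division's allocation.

The standard divisor is 15955/34 ≈ 469.265.
Standard quotas: Central 8.0189, Highland 5.9199, North 11.1728, East 5.0909, Coastal 3.7974.
Lower quotas: Central 8, Highland 5, North 11, East 5, Coastal 3 (sum 32, leaving 2 seats).
Remainders in descending order: Highland 0.9199, Coastal 0.7974, North 0.1728, East 0.0909, Central 0.0189.
The surplus seats go to Highland, Coastal.

Central 8, Highland 6, North 11, East 5, Coastal 4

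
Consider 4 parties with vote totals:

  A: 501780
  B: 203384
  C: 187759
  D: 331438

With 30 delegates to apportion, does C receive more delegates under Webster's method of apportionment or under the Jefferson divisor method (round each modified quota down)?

Webster: A 12, B 5, C 5, D 8.
Jefferson: A 13, B 5, C 4, D 8.
C gets 5 under Webster and 4 under Jefferson.

Webster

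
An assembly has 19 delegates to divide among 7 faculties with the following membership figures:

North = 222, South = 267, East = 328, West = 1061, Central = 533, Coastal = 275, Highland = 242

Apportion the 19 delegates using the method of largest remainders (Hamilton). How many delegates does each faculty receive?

North: 1; South: 2; East: 2; West: 7; Central: 3; Coastal: 2; Highland: 2

The standard divisor is 2928/19 ≈ 154.105.
Standard quotas: North 1.441, South 1.733, East 2.128, West 6.885, Central 3.459, Coastal 1.784, Highland 1.570.
Lower quotas: North 1, South 1, East 2, West 6, Central 3, Coastal 1, Highland 1 (sum 15, leaving 4 seats).
Remainders in descending order: West 0.885, Coastal 0.784, South 0.733, Highland 0.570, Central 0.459, North 0.441, East 0.128.
Largest remainders: West, Coastal, South, Highland receive the extra seats.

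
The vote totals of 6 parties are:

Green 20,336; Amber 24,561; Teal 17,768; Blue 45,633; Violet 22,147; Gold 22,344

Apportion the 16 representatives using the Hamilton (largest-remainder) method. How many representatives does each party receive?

Green 2; Amber 3; Teal 2; Blue 5; Violet 2; Gold 2

Standard divisor: 152789 ÷ 16 ≈ 9549.312.
Standard quotas: Green 2.1296, Amber 2.5720, Teal 1.8607, Blue 4.7787, Violet 2.3192, Gold 2.3399.
Lower quotas: Green 2, Amber 2, Teal 1, Blue 4, Violet 2, Gold 2 (sum 13, leaving 3 seats).
Remainders in descending order: Teal 0.8607, Blue 0.7787, Amber 0.5720, Gold 0.3399, Violet 0.3192, Green 0.1296.
Largest remainders: Teal, Blue, Amber receive the extra seats.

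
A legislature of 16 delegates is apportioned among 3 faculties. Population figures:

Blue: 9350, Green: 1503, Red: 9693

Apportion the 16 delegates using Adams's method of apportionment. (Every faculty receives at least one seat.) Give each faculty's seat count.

Standard divisor 20546/16 ≈ 1284.125; standard quotas: Blue 7.281, Green 1.170, Red 7.548.
Rounding up gives 8, 2, 8 = 18 seats, so the divisor must be adjusted.
With modified divisor 1400: modified quotas Blue 6.679, Green 1.074, Red 6.924.
Rounding up: Blue 7, Green 2, Red 7 (total 16).

Blue: 7; Green: 2; Red: 7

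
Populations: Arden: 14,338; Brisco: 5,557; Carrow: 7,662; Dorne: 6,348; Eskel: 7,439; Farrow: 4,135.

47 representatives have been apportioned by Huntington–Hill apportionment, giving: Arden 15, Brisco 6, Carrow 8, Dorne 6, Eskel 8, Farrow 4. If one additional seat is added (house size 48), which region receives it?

Dorne

Priority for the next seat is population ÷ (√(s·(s+1))).
Priorities: Arden 925.514, Brisco 857.464, Carrow 902.975, Dorne 979.518, Eskel 876.695, Farrow 924.614.
Highest priority: Dorne.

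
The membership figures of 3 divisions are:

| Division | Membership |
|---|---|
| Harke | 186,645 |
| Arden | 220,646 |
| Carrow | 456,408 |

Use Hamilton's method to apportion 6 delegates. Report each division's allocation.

Harke: 1; Arden: 2; Carrow: 3

The standard divisor is 863699/6 ≈ 143949.833.
Standard quotas: Harke 1.2966, Arden 1.5328, Carrow 3.1706.
Lower quotas: Harke 1, Arden 1, Carrow 3 (sum 5, leaving 1 seat).
Remainders in descending order: Arden 0.5328, Harke 0.2966, Carrow 0.1706.
The surplus seat goes to Arden.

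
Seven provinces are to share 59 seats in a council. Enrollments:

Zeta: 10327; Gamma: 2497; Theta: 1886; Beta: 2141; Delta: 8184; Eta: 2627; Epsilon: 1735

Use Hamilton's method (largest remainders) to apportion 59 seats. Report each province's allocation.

Zeta=21; Gamma=5; Theta=4; Beta=4; Delta=16; Eta=5; Epsilon=4

Standard divisor: 29397 ÷ 59 ≈ 498.254.
Standard quotas: Zeta 20.7264, Gamma 5.0115, Theta 3.7852, Beta 4.2970, Delta 16.4253, Eta 5.2724, Epsilon 3.4822.
Lower quotas: Zeta 20, Gamma 5, Theta 3, Beta 4, Delta 16, Eta 5, Epsilon 3 (sum 56, leaving 3 seats).
Remainders in descending order: Theta 0.7852, Zeta 0.7264, Epsilon 0.4822, Delta 0.4253, Beta 0.2970, Eta 0.2724, Gamma 0.0115.
The surplus seats go to Theta, Zeta, Epsilon.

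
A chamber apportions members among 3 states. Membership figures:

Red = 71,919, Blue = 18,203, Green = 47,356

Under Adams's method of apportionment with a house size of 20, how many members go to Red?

Standard divisor 137478/20 ≈ 6873.9; standard quotas: Red 10.463, Blue 2.648, Green 6.889.
Rounding up gives 11, 3, 7 = 21 seats, so the divisor must be adjusted.
With modified divisor 7500: modified quotas Red 9.589, Blue 2.427, Green 6.314.
Rounding up: Red 10, Blue 3, Green 7 (total 20).
Red receives 10.

10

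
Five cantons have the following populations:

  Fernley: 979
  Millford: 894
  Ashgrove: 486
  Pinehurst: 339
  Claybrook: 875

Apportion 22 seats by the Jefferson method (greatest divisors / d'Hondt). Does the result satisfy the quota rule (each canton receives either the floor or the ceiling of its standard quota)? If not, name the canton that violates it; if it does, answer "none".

none

Standard quotas: Fernley 6.028, Millford 5.505, Ashgrove 2.992, Pinehurst 2.087, Claybrook 5.388.
Jefferson allocation: Fernley 6, Millford 6, Ashgrove 3, Pinehurst 2, Claybrook 5.
Every allocation lies between the lower and upper quota.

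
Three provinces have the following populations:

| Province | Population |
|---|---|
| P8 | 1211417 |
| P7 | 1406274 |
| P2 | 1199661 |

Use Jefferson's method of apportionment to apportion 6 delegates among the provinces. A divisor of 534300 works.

P8 2; P7 2; P2 2

With modified divisor 534300: modified quotas P8 2.267, P7 2.632, P2 2.245.
Rounding down: P8 2, P7 2, P2 2 (total 6).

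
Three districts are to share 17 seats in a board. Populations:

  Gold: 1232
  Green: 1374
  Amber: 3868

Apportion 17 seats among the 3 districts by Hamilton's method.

Gold=3, Green=4, Amber=10

The standard divisor is 6474/17 ≈ 380.824.
Standard quotas: Gold 3.235, Green 3.608, Amber 10.157.
Lower quotas: Gold 3, Green 3, Amber 10 (sum 16, leaving 1 seat).
Remainders in descending order: Green 0.608, Gold 0.235, Amber 0.157.
Largest remainder: Green receives the extra seat.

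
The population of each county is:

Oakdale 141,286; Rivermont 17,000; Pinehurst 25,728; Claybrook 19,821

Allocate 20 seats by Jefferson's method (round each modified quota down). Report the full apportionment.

Standard divisor 203835/20 ≈ 10191.75; standard quotas: Oakdale 13.863, Rivermont 1.668, Pinehurst 2.524, Claybrook 1.945.
Rounding down gives 13, 1, 2, 1 = 17 seats, so the divisor must be adjusted.
With modified divisor 9100: modified quotas Oakdale 15.526, Rivermont 1.868, Pinehurst 2.827, Claybrook 2.178.
Rounding down: Oakdale 15, Rivermont 1, Pinehurst 2, Claybrook 2 (total 20).

Oakdale: 15, Rivermont: 1, Pinehurst: 2, Claybrook: 2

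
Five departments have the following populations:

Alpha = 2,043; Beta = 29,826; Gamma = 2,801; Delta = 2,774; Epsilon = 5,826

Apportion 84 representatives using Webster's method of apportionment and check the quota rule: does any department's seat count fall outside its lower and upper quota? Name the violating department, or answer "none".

Standard quotas: Alpha 3.966, Beta 57.901, Gamma 5.438, Delta 5.385, Epsilon 11.310.
Webster allocation: Alpha 4, Beta 59, Gamma 5, Delta 5, Epsilon 11.
Beta has quota 57.901 (lower 57, upper 58) but receives 59 — outside the quota interval.

Beta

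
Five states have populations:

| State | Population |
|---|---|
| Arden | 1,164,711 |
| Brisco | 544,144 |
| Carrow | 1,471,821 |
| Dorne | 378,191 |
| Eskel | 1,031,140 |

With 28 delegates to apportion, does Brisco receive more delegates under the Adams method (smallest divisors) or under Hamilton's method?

Hamilton

Adams: Arden 7, Brisco 3, Carrow 9, Dorne 3, Eskel 6.
Hamilton: Arden 7, Brisco 4, Carrow 9, Dorne 2, Eskel 6.
Brisco gets 3 under Adams and 4 under Hamilton.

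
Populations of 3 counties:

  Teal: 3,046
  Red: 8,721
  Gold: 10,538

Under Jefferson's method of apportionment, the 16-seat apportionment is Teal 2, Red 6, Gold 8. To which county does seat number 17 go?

Red

Priority for the next seat is population ÷ (current seats + 1).
Priorities: Teal 1015.333, Red 1245.857, Gold 1170.889.
Highest priority: Red.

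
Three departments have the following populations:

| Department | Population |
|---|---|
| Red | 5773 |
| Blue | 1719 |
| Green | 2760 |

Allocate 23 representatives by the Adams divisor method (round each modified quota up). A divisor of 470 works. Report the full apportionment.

With modified divisor 470: modified quotas Red 12.283, Blue 3.657, Green 5.872.
Rounding up: Red 13, Blue 4, Green 6 (total 23).

Red=13, Blue=4, Green=6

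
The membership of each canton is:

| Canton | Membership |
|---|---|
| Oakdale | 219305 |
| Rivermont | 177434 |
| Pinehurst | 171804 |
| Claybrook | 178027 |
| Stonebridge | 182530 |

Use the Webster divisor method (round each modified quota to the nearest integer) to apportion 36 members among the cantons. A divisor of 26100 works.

Oakdale 8, Rivermont 7, Pinehurst 7, Claybrook 7, Stonebridge 7

With modified divisor 26100: modified quotas Oakdale 8.402, Rivermont 6.798, Pinehurst 6.583, Claybrook 6.821, Stonebridge 6.993.
Rounding to the nearest integer: Oakdale 8, Rivermont 7, Pinehurst 7, Claybrook 7, Stonebridge 7 (total 36).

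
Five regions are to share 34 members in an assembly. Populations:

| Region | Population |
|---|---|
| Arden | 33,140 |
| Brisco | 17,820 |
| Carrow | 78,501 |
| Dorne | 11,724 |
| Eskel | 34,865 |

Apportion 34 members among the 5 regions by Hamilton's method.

The standard divisor is 176050/34 ≈ 5177.941.
Standard quotas: Arden 6.4002, Brisco 3.4415, Carrow 15.1607, Dorne 2.2642, Eskel 6.7334.
Lower quotas: Arden 6, Brisco 3, Carrow 15, Dorne 2, Eskel 6 (sum 32, leaving 2 seats).
Remainders in descending order: Eskel 0.7334, Brisco 0.4415, Arden 0.4002, Dorne 0.2642, Carrow 0.1607.
Largest remainders: Eskel, Brisco receive the extra seats.

Arden 6; Brisco 4; Carrow 15; Dorne 2; Eskel 7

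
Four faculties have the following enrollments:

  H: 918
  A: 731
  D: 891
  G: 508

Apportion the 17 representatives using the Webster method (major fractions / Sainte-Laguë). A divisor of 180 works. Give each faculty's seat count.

H 5, A 4, D 5, G 3

With modified divisor 180: modified quotas H 5.100, A 4.061, D 4.950, G 2.822.
Rounding to the nearest integer: H 5, A 4, D 5, G 3 (total 17).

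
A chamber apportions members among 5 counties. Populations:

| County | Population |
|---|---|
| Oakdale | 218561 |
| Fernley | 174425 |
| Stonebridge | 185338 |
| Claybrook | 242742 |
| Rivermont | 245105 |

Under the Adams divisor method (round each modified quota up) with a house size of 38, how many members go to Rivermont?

9

Standard divisor 1066171/38 ≈ 28057.132; standard quotas: Oakdale 7.790, Fernley 6.217, Stonebridge 6.606, Claybrook 8.652, Rivermont 8.736.
Rounding up gives 8, 7, 7, 9, 9 = 40 seats, so the divisor must be adjusted.
With modified divisor 30500: modified quotas Oakdale 7.166, Fernley 5.719, Stonebridge 6.077, Claybrook 7.959, Rivermont 8.036.
Rounding up: Oakdale 8, Fernley 6, Stonebridge 7, Claybrook 8, Rivermont 9 (total 38).
Rivermont receives 9.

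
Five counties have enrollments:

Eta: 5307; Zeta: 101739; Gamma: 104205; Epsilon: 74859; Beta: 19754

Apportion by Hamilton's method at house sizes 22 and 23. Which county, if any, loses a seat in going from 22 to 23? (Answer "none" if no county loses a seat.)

Beta

At 22 seats: Eta 0, Zeta 7, Gamma 8, Epsilon 5, Beta 2.
At 23 seats: Eta 0, Zeta 8, Gamma 8, Epsilon 6, Beta 1.
Beta drops from 2 to 1.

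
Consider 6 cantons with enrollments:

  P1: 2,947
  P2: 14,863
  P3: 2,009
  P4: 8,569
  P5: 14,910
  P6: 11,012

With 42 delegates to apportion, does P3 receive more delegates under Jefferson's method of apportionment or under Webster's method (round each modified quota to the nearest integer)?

Jefferson: P1 2, P2 12, P3 1, P4 7, P5 12, P6 8.
Webster: P1 2, P2 11, P3 2, P4 7, P5 12, P6 8.
P3 gets 1 under Jefferson and 2 under Webster.

Webster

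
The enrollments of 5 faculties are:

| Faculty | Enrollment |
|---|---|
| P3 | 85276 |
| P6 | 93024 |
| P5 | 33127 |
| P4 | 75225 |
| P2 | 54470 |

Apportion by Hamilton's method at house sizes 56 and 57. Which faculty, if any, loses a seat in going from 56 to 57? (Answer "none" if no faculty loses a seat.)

P5

At 56 seats: P3 14, P6 15, P5 6, P4 12, P2 9.
At 57 seats: P3 14, P6 16, P5 5, P4 13, P2 9.
P5 drops from 6 to 5.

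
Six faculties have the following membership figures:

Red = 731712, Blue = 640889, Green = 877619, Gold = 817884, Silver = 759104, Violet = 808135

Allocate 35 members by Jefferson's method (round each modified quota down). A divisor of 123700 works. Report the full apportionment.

With modified divisor 123700: modified quotas Red 5.915, Blue 5.181, Green 7.095, Gold 6.612, Silver 6.137, Violet 6.533.
Rounding down: Red 5, Blue 5, Green 7, Gold 6, Silver 6, Violet 6 (total 35).

Red 5; Blue 5; Green 7; Gold 6; Silver 6; Violet 6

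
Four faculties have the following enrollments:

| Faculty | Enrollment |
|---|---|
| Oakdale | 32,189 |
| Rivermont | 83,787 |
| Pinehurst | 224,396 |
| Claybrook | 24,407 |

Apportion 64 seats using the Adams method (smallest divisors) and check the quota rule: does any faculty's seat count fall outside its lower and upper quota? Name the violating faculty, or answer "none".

Pinehurst

Standard quotas: Oakdale 5.648, Rivermont 14.700, Pinehurst 39.370, Claybrook 4.282.
Adams allocation: Oakdale 6, Rivermont 15, Pinehurst 38, Claybrook 5.
Pinehurst has quota 39.370 (lower 39, upper 40) but receives 38 — outside the quota interval.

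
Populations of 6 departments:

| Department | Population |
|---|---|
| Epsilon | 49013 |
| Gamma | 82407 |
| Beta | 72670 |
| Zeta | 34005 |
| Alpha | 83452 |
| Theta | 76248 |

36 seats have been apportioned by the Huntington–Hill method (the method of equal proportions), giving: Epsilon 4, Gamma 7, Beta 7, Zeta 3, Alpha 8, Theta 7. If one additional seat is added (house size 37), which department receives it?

Priority for the next seat is population ÷ (√(s·(s+1))).
Priorities: Epsilon 10959.640, Gamma 11012.099, Beta 9710.937, Zeta 9816.398, Alpha 9834.913, Theta 10189.068.
Highest priority: Gamma.

Gamma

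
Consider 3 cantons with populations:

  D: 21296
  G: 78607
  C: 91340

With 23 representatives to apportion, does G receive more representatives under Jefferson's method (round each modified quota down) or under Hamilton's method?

Jefferson

Jefferson: D 2, G 10, C 11.
Hamilton: D 3, G 9, C 11.
G gets 10 under Jefferson and 9 under Hamilton.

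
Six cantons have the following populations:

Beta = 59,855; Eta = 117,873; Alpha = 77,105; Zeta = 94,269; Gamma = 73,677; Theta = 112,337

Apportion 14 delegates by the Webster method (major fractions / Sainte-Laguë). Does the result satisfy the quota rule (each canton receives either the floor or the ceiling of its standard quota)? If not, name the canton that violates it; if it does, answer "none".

none

Standard quotas: Beta 1.566, Eta 3.084, Alpha 2.017, Zeta 2.466, Gamma 1.928, Theta 2.939.
Webster allocation: Beta 2, Eta 3, Alpha 2, Zeta 2, Gamma 2, Theta 3.
Every allocation lies between the lower and upper quota.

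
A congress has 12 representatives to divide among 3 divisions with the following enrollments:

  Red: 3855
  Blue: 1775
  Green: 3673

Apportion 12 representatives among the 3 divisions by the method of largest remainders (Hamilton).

Red=5; Blue=2; Green=5

Standard divisor: 9303 ÷ 12 ≈ 775.25.
Standard quotas: Red 4.973, Blue 2.290, Green 4.738.
Lower quotas: Red 4, Blue 2, Green 4 (sum 10, leaving 2 seats).
Remainders in descending order: Red 0.973, Green 0.738, Blue 0.290.
The surplus seats go to Red, Green.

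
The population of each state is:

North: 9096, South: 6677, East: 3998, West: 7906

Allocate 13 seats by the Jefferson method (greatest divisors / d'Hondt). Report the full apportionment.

Standard divisor 27677/13 ≈ 2129; standard quotas: North 4.272, South 3.136, East 1.878, West 3.713.
Rounding down gives 4, 3, 1, 3 = 11 seats, so the divisor must be adjusted.
With modified divisor 1900: modified quotas North 4.787, South 3.514, East 2.104, West 4.161.
Rounding down: North 4, South 3, East 2, West 4 (total 13).

North 4; South 3; East 2; West 4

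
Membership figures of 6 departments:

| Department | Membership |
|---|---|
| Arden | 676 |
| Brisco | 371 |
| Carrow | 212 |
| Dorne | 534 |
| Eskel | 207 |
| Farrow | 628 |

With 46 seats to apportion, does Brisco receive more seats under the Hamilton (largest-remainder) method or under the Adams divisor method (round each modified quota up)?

Adams

Hamilton: Arden 12, Brisco 6, Carrow 4, Dorne 9, Eskel 4, Farrow 11.
Adams: Arden 11, Brisco 7, Carrow 4, Dorne 9, Eskel 4, Farrow 11.
Brisco gets 6 under Hamilton and 7 under Adams.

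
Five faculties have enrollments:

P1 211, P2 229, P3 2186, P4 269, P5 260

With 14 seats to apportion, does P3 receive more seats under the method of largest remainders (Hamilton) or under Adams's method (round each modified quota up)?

Hamilton: P1 1, P2 1, P3 10, P4 1, P5 1.
Adams: P1 1, P2 1, P3 9, P4 2, P5 1.
P3 gets 10 under Hamilton and 9 under Adams.

Hamilton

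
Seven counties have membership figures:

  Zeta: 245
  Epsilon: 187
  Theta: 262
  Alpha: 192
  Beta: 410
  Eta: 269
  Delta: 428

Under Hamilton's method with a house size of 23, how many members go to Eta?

The standard divisor is 1993/23 ≈ 86.652.
Standard quotas: Zeta 2.827, Epsilon 2.158, Theta 3.024, Alpha 2.216, Beta 4.732, Eta 3.104, Delta 4.939.
Lower quotas: Zeta 2, Epsilon 2, Theta 3, Alpha 2, Beta 4, Eta 3, Delta 4 (sum 20, leaving 3 seats).
Remainders in descending order: Delta 0.939, Zeta 0.827, Beta 0.732, Alpha 0.216, Epsilon 0.158, Eta 0.104, Theta 0.024.
The surplus seats go to Delta, Zeta, Beta.
Eta receives 3.

3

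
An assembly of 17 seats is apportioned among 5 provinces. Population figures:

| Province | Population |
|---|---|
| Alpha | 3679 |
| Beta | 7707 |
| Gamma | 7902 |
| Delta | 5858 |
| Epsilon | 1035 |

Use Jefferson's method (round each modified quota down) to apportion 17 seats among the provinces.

Standard divisor 26181/17 ≈ 1540.059; standard quotas: Alpha 2.389, Beta 5.004, Gamma 5.131, Delta 3.804, Epsilon 0.672.
Rounding down gives 2, 5, 5, 3, 0 = 15 seats, so the divisor must be adjusted.
With modified divisor 1300: modified quotas Alpha 2.830, Beta 5.928, Gamma 6.078, Delta 4.506, Epsilon 0.796.
Rounding down: Alpha 2, Beta 5, Gamma 6, Delta 4, Epsilon 0 (total 17).

Alpha: 2; Beta: 5; Gamma: 6; Delta: 4; Epsilon: 0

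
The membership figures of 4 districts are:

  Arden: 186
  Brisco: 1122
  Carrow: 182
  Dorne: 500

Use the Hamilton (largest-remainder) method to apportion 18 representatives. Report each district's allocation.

Total 1990; standard divisor 1990/18 ≈ 110.556.
Standard quotas: Arden 1.682, Brisco 10.149, Carrow 1.646, Dorne 4.523.
Lower quotas: Arden 1, Brisco 10, Carrow 1, Dorne 4 (sum 16, leaving 2 seats).
Remainders in descending order: Arden 0.682, Carrow 0.646, Dorne 0.523, Brisco 0.149.
Largest remainders: Arden, Carrow receive the extra seats.

Arden: 2, Brisco: 10, Carrow: 2, Dorne: 4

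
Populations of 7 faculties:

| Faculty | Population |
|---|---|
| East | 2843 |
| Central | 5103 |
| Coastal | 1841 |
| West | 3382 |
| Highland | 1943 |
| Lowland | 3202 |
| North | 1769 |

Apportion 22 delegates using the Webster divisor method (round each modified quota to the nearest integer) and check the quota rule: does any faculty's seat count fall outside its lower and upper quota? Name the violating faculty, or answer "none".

Standard quotas: East 3.114, Central 5.590, Coastal 2.017, West 3.705, Highland 2.128, Lowland 3.508, North 1.938.
Webster allocation: East 3, Central 6, Coastal 2, West 4, Highland 2, Lowland 3, North 2.
Every allocation lies between the lower and upper quota.

none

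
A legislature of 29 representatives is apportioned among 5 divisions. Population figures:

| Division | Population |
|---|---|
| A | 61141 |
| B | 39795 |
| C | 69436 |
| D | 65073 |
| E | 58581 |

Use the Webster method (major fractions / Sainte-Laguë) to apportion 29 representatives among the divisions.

Standard divisor 294026/29 ≈ 10138.828; standard quotas: A 6.030, B 3.925, C 6.849, D 6.418, E 5.778.
Rounding to the nearest integer gives A 6, B 4, C 7, D 6, E 6 — total 29, matching the house size, so no adjustment is needed.

A: 6, B: 4, C: 7, D: 6, E: 6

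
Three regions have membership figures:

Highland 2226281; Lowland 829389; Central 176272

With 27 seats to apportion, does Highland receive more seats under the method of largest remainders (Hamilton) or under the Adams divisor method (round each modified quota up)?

Hamilton

Hamilton: Highland 19, Lowland 7, Central 1.
Adams: Highland 18, Lowland 7, Central 2.
Highland gets 19 under Hamilton and 18 under Adams.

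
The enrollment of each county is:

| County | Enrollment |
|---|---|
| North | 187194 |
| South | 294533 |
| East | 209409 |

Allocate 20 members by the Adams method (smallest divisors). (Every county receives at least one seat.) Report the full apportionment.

Standard divisor 691136/20 ≈ 34556.8; standard quotas: North 5.417, South 8.523, East 6.060.
Rounding up gives 6, 9, 7 = 22 seats, so the divisor must be adjusted.
With modified divisor 37100: modified quotas North 5.046, South 7.939, East 5.644.
Rounding up: North 6, South 8, East 6 (total 20).

North: 6, South: 8, East: 6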